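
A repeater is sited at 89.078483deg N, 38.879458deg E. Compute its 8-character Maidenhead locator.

Shift to the Maidenhead origin (180°W, 90°S): lon 218.87946, lat 179.07848.
Field: 218.87946/20 → 10 → K, 179.07848/10 → 17 → R; chars KR.
Square: 18.87946/2 → 9, 9.07848/1 → 9; chars 99.
Subsquare: 0.87946/0.0833333 → 10 → k, 0.07848/0.0416667 → 1 → b; chars kb.
Extended square: 0.04612/0.00833333 → 5, 0.03682/0.00416667 → 8; chars 58.

KR99kb58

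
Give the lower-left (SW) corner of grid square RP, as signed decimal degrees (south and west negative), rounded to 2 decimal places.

Field R=17, P=15: +17·20° lon, +15·10° lat → SW at lon 160°, lat 60°.
latitude 60.00, longitude 160.00.

60.00, 160.00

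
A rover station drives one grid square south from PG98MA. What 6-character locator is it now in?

Latitude subsquare a = 0; −1 → -1, wraps to 23 = x, carry into square.
Latitude square 8; −1 → 7.
The longitude characters are unchanged.

PG97mx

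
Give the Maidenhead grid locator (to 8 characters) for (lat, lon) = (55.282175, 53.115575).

Shift to the Maidenhead origin (180°W, 90°S): lon 233.11558, lat 145.28217.
Field: 233.11558/20 → 11 → L, 145.28217/10 → 14 → O; chars LO.
Square: 13.11558/2 → 6, 5.28217/1 → 5; chars 65.
Subsquare: 1.11558/0.0833333 → 13 → n, 0.28217/0.0416667 → 6 → g; chars ng.
Extended square: 0.03224/0.00833333 → 3, 0.03217/0.00416667 → 7; chars 37.

LO65ng37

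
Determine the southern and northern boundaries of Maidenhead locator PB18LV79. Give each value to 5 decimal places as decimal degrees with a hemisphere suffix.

71.08750° S, 71.08333° S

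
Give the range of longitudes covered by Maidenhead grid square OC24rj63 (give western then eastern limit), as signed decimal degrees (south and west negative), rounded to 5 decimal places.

105.46667, 105.47500

Field O=14, C=2: +14·20° lon, +2·10° lat → SW at lon 100°, lat -70°.
Square 2, 4: +2·2° lon, +4·1° lat → SW at lon 104°, lat -66°.
Subsquare r=17, j=9: +17·0.0833333° lon, +9·0.0416667° lat → SW at lon 105.417°, lat -65.625°.
Extended square 6, 3: +6·0.00833333° lon, +3·0.00416667° lat → SW at lon 105.467°, lat -65.6125°.
Cell spans 0.00833333° lon × 0.00416667° lat.
west 105.46667, east 105.47500.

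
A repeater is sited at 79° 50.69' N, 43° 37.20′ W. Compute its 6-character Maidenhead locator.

GQ89eu

Shift to the Maidenhead origin (180°W, 90°S): lon 136.3800, lat 169.8448.
Field: 136.3800/20 → 6 → G, 169.8448/10 → 16 → Q; chars GQ.
Square: 16.3800/2 → 8, 9.8448/1 → 9; chars 89.
Subsquare: 0.3800/0.0833333 → 4 → e, 0.8448/0.0416667 → 20 → u; chars eu.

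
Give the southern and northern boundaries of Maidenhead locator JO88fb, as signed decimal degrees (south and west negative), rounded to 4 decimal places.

Field J=9, O=14: +9·20° lon, +14·10° lat → SW at lon 0°, lat 50°.
Square 8, 8: +8·2° lon, +8·1° lat → SW at lon 16°, lat 58°.
Subsquare f=5, b=1: +5·0.0833333° lon, +1·0.0416667° lat → SW at lon 16.4167°, lat 58.0417°.
Cell spans 0.0833333° lon × 0.0416667° lat.
south 58.0417, north 58.0833.

58.0417, 58.0833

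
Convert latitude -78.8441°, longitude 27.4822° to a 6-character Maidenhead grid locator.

KB31rd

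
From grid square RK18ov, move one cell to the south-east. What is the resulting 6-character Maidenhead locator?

Longitude subsquare o = 14; +1 → 15 = p.
Latitude subsquare v = 21; −1 → 20 = u.

RK18pu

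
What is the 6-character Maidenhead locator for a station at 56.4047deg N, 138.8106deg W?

CO06oj

Shift to the Maidenhead origin (180°W, 90°S): lon 41.1894, lat 146.4047.
Field: 41.1894/20 → 2 → C, 146.4047/10 → 14 → O; chars CO.
Square: 1.1894/2 → 0, 6.4047/1 → 6; chars 06.
Subsquare: 1.1894/0.0833333 → 14 → o, 0.4047/0.0416667 → 9 → j; chars oj.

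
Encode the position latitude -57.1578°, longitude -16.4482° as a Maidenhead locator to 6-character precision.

ID12su

Add 180° to longitude and 90° to latitude: 163.5518, 32.8422.
Field: lon ⌊163.5518/20⌋ = 8 → I; lat ⌊32.8422/10⌋ = 3 → D.
Square: lon ⌊3.5518/2⌋ = 1; lat ⌊2.8422/1⌋ = 2.
Subsquare: lon ⌊1.5518/0.0833333⌋ = 18 → s; lat ⌊0.8422/0.0416667⌋ = 20 → u.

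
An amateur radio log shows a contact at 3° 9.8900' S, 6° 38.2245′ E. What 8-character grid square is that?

Add 180° to longitude and 90° to latitude: 186.63708, 86.83517.
Field: 186.63708/20 → 9 → J, 86.83517/10 → 8 → I; chars JI.
Square: 6.63708/2 → 3, 6.83517/1 → 6; chars 36.
Subsquare: 0.63708/0.0833333 → 7 → h, 0.83517/0.0416667 → 20 → u; chars hu.
Extended square: 0.05374/0.00833333 → 6, 0.00183/0.00416667 → 0; chars 60.

JI36hu60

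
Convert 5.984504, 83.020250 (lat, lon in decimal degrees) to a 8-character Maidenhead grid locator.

NJ15mx26

Shift to the Maidenhead origin (180°W, 90°S): lon 263.02025, lat 95.98450.
Field: 263.02025/20 → 13 → N, 95.98450/10 → 9 → J; chars NJ.
Square: 3.02025/2 → 1, 5.98450/1 → 5; chars 15.
Subsquare: 1.02025/0.0833333 → 12 → m, 0.98450/0.0416667 → 23 → x; chars mx.
Extended square: 0.02025/0.00833333 → 2, 0.02617/0.00416667 → 6; chars 26.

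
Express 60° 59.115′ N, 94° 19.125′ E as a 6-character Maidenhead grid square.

NP70dx

Add 180° to longitude and 90° to latitude: 274.3188, 150.9853.
Field (20°×10°, letters A–R): 274.3188/20 → 13 → N, 150.9853/10 → 15 → P; chars NP.
Square (2°×1°, digits 0–9): 14.3188/2 → 7, 0.9853/1 → 0; chars 70.
Subsquare (5′×2.5′, letters a–x): 0.3188/0.0833333 → 3 → d, 0.9853/0.0416667 → 23 → x; chars dx.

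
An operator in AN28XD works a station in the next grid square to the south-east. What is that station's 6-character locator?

AN38ac

Longitude subsquare x = 23; +1 → 24, wraps to 0 = a, carry into square.
Longitude square 2; +1 → 3.
Latitude subsquare d = 3; −1 → 2 = c.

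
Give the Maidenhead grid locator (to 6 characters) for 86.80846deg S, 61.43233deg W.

Offset from 180°W / 90°S: lon 118.5677°, lat 3.1915°.
Field (20°×10°, letters A–R): 118.5677/20 → 5 → F, 3.1915/10 → 0 → A; chars FA.
Square (2°×1°, digits 0–9): 18.5677/2 → 9, 3.1915/1 → 3; chars 93.
Subsquare (5′×2.5′, letters a–x): 0.5677/0.0833333 → 6 → g, 0.1915/0.0416667 → 4 → e; chars ge.

FA93ge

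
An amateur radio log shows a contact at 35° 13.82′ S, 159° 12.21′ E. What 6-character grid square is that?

Add 180° to longitude and 90° to latitude: 339.2035, 54.7697.
Field: lon ⌊339.2035/20⌋ = 16 → Q; lat ⌊54.7697/10⌋ = 5 → F.
Square: lon ⌊19.2035/2⌋ = 9; lat ⌊4.7697/1⌋ = 4.
Subsquare: lon ⌊1.2035/0.0833333⌋ = 14 → o; lat ⌊0.7697/0.0416667⌋ = 18 → s.

QF94os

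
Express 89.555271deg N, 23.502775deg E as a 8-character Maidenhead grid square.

KR19sn03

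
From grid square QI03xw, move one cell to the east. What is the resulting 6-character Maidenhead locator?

Longitude subsquare x = 23; +1 → 24, wraps to 0 = a, carry into square.
Longitude square 0; +1 → 1.
The latitude characters are unchanged.

QI13aw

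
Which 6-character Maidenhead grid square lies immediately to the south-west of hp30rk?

Longitude subsquare r = 17; −1 → 16 = q.
Latitude subsquare k = 10; −1 → 9 = j.

HP30qj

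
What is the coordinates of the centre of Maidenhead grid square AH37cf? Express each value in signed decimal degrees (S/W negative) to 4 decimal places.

-12.7708, -173.7917

Field A=0, H=7: +0·20° lon, +7·10° lat → SW at lon -180°, lat -20°.
Square 3, 7: +3·2° lon, +7·1° lat → SW at lon -174°, lat -13°.
Subsquare c=2, f=5: +2·0.0833333° lon, +5·0.0416667° lat → SW at lon -173.833°, lat -12.7917°.
Cell spans 0.0833333° lon × 0.0416667° lat. Centre is SW corner plus half of each.
latitude -12.7708, longitude -173.7917.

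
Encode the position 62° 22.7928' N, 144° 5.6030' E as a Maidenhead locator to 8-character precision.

QP22bj11

Shift to the Maidenhead origin (180°W, 90°S): lon 324.09338, lat 152.37988.
Field (20°×10°, letters A–R): lon ⌊324.09338/20⌋ = 16 → Q; lat ⌊152.37988/10⌋ = 15 → P.
Square (2°×1°, digits 0–9): lon ⌊4.09338/2⌋ = 2; lat ⌊2.37988/1⌋ = 2.
Subsquare (5′×2.5′, letters a–x): lon ⌊0.09338/0.0833333⌋ = 1 → b; lat ⌊0.37988/0.0416667⌋ = 9 → j.
Extended square (30″×15″, digits 0–9): lon ⌊0.01005/0.00833333⌋ = 1; lat ⌊0.00488/0.00416667⌋ = 1.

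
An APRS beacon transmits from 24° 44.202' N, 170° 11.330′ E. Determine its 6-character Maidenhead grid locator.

RL54cr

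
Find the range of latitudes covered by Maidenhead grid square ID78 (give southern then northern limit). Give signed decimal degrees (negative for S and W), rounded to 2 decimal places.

Field I=8, D=3: +8·20° lon, +3·10° lat → SW at lon -20°, lat -60°.
Square 7, 8: +7·2° lon, +8·1° lat → SW at lon -6°, lat -52°.
Cell spans 2° lon × 1° lat.
south -52.00, north -51.00.

-52.00, -51.00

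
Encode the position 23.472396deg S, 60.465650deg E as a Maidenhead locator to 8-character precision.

Shift to the Maidenhead origin (180°W, 90°S): lon 240.46565, lat 66.52760.
Field: lon ⌊240.46565/20⌋ = 12 → M; lat ⌊66.52760/10⌋ = 6 → G.
Square: lon ⌊0.46565/2⌋ = 0; lat ⌊6.52760/1⌋ = 6.
Subsquare: lon ⌊0.46565/0.0833333⌋ = 5 → f; lat ⌊0.52760/0.0416667⌋ = 12 → m.
Extended square: lon ⌊0.04898/0.00833333⌋ = 5; lat ⌊0.02760/0.00416667⌋ = 6.

MG06fm56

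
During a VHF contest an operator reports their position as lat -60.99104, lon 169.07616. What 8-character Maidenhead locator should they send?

Add 180° to longitude and 90° to latitude: 349.07616, 29.00896.
Field: 349.07616/20 → 17 → R, 29.00896/10 → 2 → C; chars RC.
Square: 9.07616/2 → 4, 9.00896/1 → 9; chars 49.
Subsquare: 1.07616/0.0833333 → 12 → m, 0.00896/0.0416667 → 0 → a; chars ma.
Extended square: 0.07616/0.00833333 → 9, 0.00896/0.00416667 → 2; chars 92.

RC49ma92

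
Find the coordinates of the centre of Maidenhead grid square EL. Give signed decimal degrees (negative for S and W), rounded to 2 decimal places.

25.00, -90.00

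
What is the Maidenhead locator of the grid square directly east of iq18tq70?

IQ18tq80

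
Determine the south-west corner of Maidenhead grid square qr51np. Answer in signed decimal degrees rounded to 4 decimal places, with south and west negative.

Field Q=16, R=17: +16·20° lon, +17·10° lat → SW at lon 140°, lat 80°.
Square 5, 1: +5·2° lon, +1·1° lat → SW at lon 150°, lat 81°.
Subsquare n=13, p=15: +13·0.0833333° lon, +15·0.0416667° lat → SW at lon 151.083°, lat 81.625°.
latitude 81.6250, longitude 151.0833.

81.6250, 151.0833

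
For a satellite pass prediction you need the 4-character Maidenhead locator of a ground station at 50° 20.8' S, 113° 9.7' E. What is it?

OD69

Add 180° to longitude and 90° to latitude: 293.16, 39.65.
Field (20°×10°, letters A–R): 293.16/20 → 14 → O, 39.65/10 → 3 → D; chars OD.
Square (2°×1°, digits 0–9): 13.16/2 → 6, 9.65/1 → 9; chars 69.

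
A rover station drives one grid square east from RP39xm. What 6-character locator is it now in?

Longitude subsquare x = 23; +1 → 24, wraps to 0 = a, carry into square.
Longitude square 3; +1 → 4.
The latitude characters are unchanged.

RP49am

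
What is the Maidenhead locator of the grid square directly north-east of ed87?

Longitude square 8; +1 → 9.
Latitude square 7; +1 → 8.

ED98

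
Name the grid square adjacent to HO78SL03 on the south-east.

Longitude extended square 0; +1 → 1.
Latitude extended square 3; −1 → 2.

HO78sl12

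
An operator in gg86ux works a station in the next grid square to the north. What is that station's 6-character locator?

GG87ua

Latitude subsquare x = 23; +1 → 24, wraps to 0 = a, carry into square.
Latitude square 6; +1 → 7.
The longitude characters are unchanged.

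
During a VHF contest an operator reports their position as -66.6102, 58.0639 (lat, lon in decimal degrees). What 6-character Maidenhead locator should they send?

LC93aj

Offset from 180°W / 90°S: lon 238.0639°, lat 23.3898°.
Field: 238.0639/20 → 11 → L, 23.3898/10 → 2 → C; chars LC.
Square: 18.0639/2 → 9, 3.3898/1 → 3; chars 93.
Subsquare: 0.0639/0.0833333 → 0 → a, 0.3898/0.0416667 → 9 → j; chars aj.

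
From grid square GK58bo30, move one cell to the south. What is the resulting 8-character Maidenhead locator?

Latitude extended square 0; −1 → -1, wraps to 9, carry into subsquare.
Latitude subsquare o = 14; −1 → 13 = n.
The longitude characters are unchanged.

GK58bn39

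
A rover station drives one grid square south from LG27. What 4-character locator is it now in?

LG26

Latitude square 7; −1 → 6.
The longitude characters are unchanged.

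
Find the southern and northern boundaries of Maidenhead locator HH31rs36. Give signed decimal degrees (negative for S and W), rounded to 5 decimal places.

Field H=7, H=7: +7·20° lon, +7·10° lat → SW at lon -40°, lat -20°.
Square 3, 1: +3·2° lon, +1·1° lat → SW at lon -34°, lat -19°.
Subsquare r=17, s=18: +17·0.0833333° lon, +18·0.0416667° lat → SW at lon -32.5833°, lat -18.25°.
Extended square 3, 6: +3·0.00833333° lon, +6·0.00416667° lat → SW at lon -32.5583°, lat -18.225°.
Cell spans 0.00833333° lon × 0.00416667° lat.
south -18.22500, north -18.22083.

-18.22500, -18.22083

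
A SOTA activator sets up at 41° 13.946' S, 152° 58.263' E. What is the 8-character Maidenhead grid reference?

QE68ls64

Offset from 180°W / 90°S: lon 332.97105°, lat 48.76757°.
Field: 332.97105/20 → 16 → Q, 48.76757/10 → 4 → E; chars QE.
Square: 12.97105/2 → 6, 8.76757/1 → 8; chars 68.
Subsquare: 0.97105/0.0833333 → 11 → l, 0.76757/0.0416667 → 18 → s; chars ls.
Extended square: 0.05438/0.00833333 → 6, 0.01757/0.00416667 → 4; chars 64.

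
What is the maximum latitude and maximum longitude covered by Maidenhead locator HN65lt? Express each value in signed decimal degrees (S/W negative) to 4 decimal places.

45.8333, -27.0000

Field H=7, N=13: +7·20° lon, +13·10° lat → SW at lon -40°, lat 40°.
Square 6, 5: +6·2° lon, +5·1° lat → SW at lon -28°, lat 45°.
Subsquare l=11, t=19: +11·0.0833333° lon, +19·0.0416667° lat → SW at lon -27.0833°, lat 45.7917°.
Cell spans 0.0833333° lon × 0.0416667° lat. NE corner is SW corner plus one full cell.
latitude 45.8333, longitude -27.0000.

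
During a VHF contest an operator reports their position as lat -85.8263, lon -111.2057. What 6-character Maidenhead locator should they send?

DA44je

Offset from 180°W / 90°S: lon 68.7943°, lat 4.1737°.
Field: 68.7943/20 → 3 → D, 4.1737/10 → 0 → A; chars DA.
Square: 8.7943/2 → 4, 4.1737/1 → 4; chars 44.
Subsquare: 0.7943/0.0833333 → 9 → j, 0.1737/0.0416667 → 4 → e; chars je.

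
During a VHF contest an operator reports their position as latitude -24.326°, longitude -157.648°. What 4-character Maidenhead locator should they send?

BG15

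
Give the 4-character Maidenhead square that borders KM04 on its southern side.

Latitude square 4; −1 → 3.
The longitude characters are unchanged.

KM03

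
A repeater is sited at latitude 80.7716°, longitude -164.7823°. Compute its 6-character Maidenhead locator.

Add 180° to longitude and 90° to latitude: 15.2177, 170.7716.
Field: lon ⌊15.2177/20⌋ = 0 → A; lat ⌊170.7716/10⌋ = 17 → R.
Square: lon ⌊15.2177/2⌋ = 7; lat ⌊0.7716/1⌋ = 0.
Subsquare: lon ⌊1.2177/0.0833333⌋ = 14 → o; lat ⌊0.7716/0.0416667⌋ = 18 → s.

AR70os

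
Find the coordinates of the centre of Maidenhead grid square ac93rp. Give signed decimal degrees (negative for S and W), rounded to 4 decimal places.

-66.3542, -160.5417

Field A=0, C=2: +0·20° lon, +2·10° lat → SW at lon -180°, lat -70°.
Square 9, 3: +9·2° lon, +3·1° lat → SW at lon -162°, lat -67°.
Subsquare r=17, p=15: +17·0.0833333° lon, +15·0.0416667° lat → SW at lon -160.583°, lat -66.375°.
Cell spans 0.0833333° lon × 0.0416667° lat. Centre is SW corner plus half of each.
latitude -66.3542, longitude -160.5417.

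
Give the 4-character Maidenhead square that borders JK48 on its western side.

JK38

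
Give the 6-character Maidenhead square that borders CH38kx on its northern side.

CH39ka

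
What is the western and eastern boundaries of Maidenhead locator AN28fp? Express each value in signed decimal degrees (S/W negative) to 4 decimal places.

-175.5833, -175.5000

Field A=0, N=13: +0·20° lon, +13·10° lat → SW at lon -180°, lat 40°.
Square 2, 8: +2·2° lon, +8·1° lat → SW at lon -176°, lat 48°.
Subsquare f=5, p=15: +5·0.0833333° lon, +15·0.0416667° lat → SW at lon -175.583°, lat 48.625°.
Cell spans 0.0833333° lon × 0.0416667° lat.
west -175.5833, east -175.5000.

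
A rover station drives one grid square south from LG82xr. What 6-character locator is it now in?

LG82xq

Latitude subsquare r = 17; −1 → 16 = q.
The longitude characters are unchanged.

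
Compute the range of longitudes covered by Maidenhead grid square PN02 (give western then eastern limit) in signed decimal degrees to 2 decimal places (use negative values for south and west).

120.00, 122.00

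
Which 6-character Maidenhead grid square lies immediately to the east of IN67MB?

IN67nb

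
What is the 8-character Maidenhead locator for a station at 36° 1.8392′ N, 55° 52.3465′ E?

Offset from 180°W / 90°S: lon 235.87244°, lat 126.03065°.
Field (20°×10°, letters A–R): lon ⌊235.87244/20⌋ = 11 → L; lat ⌊126.03065/10⌋ = 12 → M.
Square (2°×1°, digits 0–9): lon ⌊15.87244/2⌋ = 7; lat ⌊6.03065/1⌋ = 6.
Subsquare (5′×2.5′, letters a–x): lon ⌊1.87244/0.0833333⌋ = 22 → w; lat ⌊0.03065/0.0416667⌋ = 0 → a.
Extended square (30″×15″, digits 0–9): lon ⌊0.03911/0.00833333⌋ = 4; lat ⌊0.03065/0.00416667⌋ = 7.

LM76wa47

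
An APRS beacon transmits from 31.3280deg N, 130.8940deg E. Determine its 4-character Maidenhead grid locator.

PM51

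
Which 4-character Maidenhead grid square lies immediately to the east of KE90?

Longitude square 9; +1 → 10, wraps to 0, carry into field.
Longitude field K = 10; +1 → 11 = L.
The latitude characters are unchanged.

LE00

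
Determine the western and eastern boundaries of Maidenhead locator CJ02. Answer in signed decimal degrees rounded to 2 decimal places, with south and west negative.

Field C=2, J=9: +2·20° lon, +9·10° lat → SW at lon -140°, lat 0°.
Square 0, 2: +0·2° lon, +2·1° lat → SW at lon -140°, lat 2°.
Cell spans 2° lon × 1° lat.
west -140.00, east -138.00.

-140.00, -138.00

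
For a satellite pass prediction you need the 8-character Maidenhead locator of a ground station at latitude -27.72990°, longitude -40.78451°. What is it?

GG92og54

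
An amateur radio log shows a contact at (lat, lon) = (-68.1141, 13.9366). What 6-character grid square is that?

JC61xv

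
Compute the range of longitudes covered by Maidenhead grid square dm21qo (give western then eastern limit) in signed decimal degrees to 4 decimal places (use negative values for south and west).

-114.6667, -114.5833

Field D=3, M=12: +3·20° lon, +12·10° lat → SW at lon -120°, lat 30°.
Square 2, 1: +2·2° lon, +1·1° lat → SW at lon -116°, lat 31°.
Subsquare q=16, o=14: +16·0.0833333° lon, +14·0.0416667° lat → SW at lon -114.667°, lat 31.5833°.
Cell spans 0.0833333° lon × 0.0416667° lat.
west -114.6667, east -114.5833.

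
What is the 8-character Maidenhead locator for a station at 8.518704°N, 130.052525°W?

CJ48xm34

Offset from 180°W / 90°S: lon 49.94747°, lat 98.51870°.
Field: 49.94747/20 → 2 → C, 98.51870/10 → 9 → J; chars CJ.
Square: 9.94747/2 → 4, 8.51870/1 → 8; chars 48.
Subsquare: 1.94747/0.0833333 → 23 → x, 0.51870/0.0416667 → 12 → m; chars xm.
Extended square: 0.03081/0.00833333 → 3, 0.01870/0.00416667 → 4; chars 34.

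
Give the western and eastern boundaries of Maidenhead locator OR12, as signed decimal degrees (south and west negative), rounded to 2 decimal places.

Field O=14, R=17: +14·20° lon, +17·10° lat → SW at lon 100°, lat 80°.
Square 1, 2: +1·2° lon, +2·1° lat → SW at lon 102°, lat 82°.
Cell spans 2° lon × 1° lat.
west 102.00, east 104.00.

102.00, 104.00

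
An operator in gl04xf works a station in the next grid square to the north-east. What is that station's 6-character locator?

GL14ag

Longitude subsquare x = 23; +1 → 24, wraps to 0 = a, carry into square.
Longitude square 0; +1 → 1.
Latitude subsquare f = 5; +1 → 6 = g.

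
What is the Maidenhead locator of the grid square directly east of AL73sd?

Longitude subsquare s = 18; +1 → 19 = t.
The latitude characters are unchanged.

AL73td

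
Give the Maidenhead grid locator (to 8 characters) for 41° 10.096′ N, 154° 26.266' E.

Add 180° to longitude and 90° to latitude: 334.43777, 131.16827.
Field (20°×10°, letters A–R): lon ⌊334.43777/20⌋ = 16 → Q; lat ⌊131.16827/10⌋ = 13 → N.
Square (2°×1°, digits 0–9): lon ⌊14.43777/2⌋ = 7; lat ⌊1.16827/1⌋ = 1.
Subsquare (5′×2.5′, letters a–x): lon ⌊0.43777/0.0833333⌋ = 5 → f; lat ⌊0.16827/0.0416667⌋ = 4 → e.
Extended square (30″×15″, digits 0–9): lon ⌊0.02110/0.00833333⌋ = 2; lat ⌊0.00160/0.00416667⌋ = 0.

QN71fe20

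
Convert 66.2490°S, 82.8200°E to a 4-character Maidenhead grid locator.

NC13

Shift to the Maidenhead origin (180°W, 90°S): lon 262.82, lat 23.75.
Field: 262.82/20 → 13 → N, 23.75/10 → 2 → C; chars NC.
Square: 2.82/2 → 1, 3.75/1 → 3; chars 13.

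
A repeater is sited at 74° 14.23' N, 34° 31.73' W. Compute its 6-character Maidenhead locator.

HQ24rf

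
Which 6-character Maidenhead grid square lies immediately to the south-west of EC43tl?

Longitude subsquare t = 19; −1 → 18 = s.
Latitude subsquare l = 11; −1 → 10 = k.

EC43sk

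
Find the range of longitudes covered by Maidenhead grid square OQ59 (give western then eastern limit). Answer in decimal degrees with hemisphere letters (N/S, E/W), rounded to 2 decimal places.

110.00° E, 112.00° E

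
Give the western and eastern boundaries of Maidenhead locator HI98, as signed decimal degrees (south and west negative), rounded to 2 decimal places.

Field H=7, I=8: +7·20° lon, +8·10° lat → SW at lon -40°, lat -10°.
Square 9, 8: +9·2° lon, +8·1° lat → SW at lon -22°, lat -2°.
Cell spans 2° lon × 1° lat.
west -22.00, east -20.00.

-22.00, -20.00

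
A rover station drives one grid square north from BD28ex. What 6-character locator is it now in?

BD29ea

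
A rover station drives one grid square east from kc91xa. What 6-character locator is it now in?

Longitude subsquare x = 23; +1 → 24, wraps to 0 = a, carry into square.
Longitude square 9; +1 → 10, wraps to 0, carry into field.
Longitude field K = 10; +1 → 11 = L.
The latitude characters are unchanged.

LC01aa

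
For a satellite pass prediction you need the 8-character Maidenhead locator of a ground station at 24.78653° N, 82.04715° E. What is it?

Shift to the Maidenhead origin (180°W, 90°S): lon 262.04715, lat 114.78653.
Field: lon ⌊262.04715/20⌋ = 13 → N; lat ⌊114.78653/10⌋ = 11 → L.
Square: lon ⌊2.04715/2⌋ = 1; lat ⌊4.78653/1⌋ = 4.
Subsquare: lon ⌊0.04715/0.0833333⌋ = 0 → a; lat ⌊0.78653/0.0416667⌋ = 18 → s.
Extended square: lon ⌊0.04715/0.00833333⌋ = 5; lat ⌊0.03653/0.00416667⌋ = 8.

NL14as58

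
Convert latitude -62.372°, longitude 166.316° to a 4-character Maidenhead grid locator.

Add 180° to longitude and 90° to latitude: 346.32, 27.63.
Field: lon ⌊346.32/20⌋ = 17 → R; lat ⌊27.63/10⌋ = 2 → C.
Square: lon ⌊6.32/2⌋ = 3; lat ⌊7.63/1⌋ = 7.

RC37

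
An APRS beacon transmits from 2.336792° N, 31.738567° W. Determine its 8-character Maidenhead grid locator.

Add 180° to longitude and 90° to latitude: 148.26143, 92.33679.
Field: lon ⌊148.26143/20⌋ = 7 → H; lat ⌊92.33679/10⌋ = 9 → J.
Square: lon ⌊8.26143/2⌋ = 4; lat ⌊2.33679/1⌋ = 2.
Subsquare: lon ⌊0.26143/0.0833333⌋ = 3 → d; lat ⌊0.33679/0.0416667⌋ = 8 → i.
Extended square: lon ⌊0.01143/0.00833333⌋ = 1; lat ⌊0.00346/0.00416667⌋ = 0.

HJ42di10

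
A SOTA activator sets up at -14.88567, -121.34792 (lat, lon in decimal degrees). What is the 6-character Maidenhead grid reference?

Add 180° to longitude and 90° to latitude: 58.6521, 75.1143.
Field: 58.6521/20 → 2 → C, 75.1143/10 → 7 → H; chars CH.
Square: 18.6521/2 → 9, 5.1143/1 → 5; chars 95.
Subsquare: 0.6521/0.0833333 → 7 → h, 0.1143/0.0416667 → 2 → c; chars hc.

CH95hc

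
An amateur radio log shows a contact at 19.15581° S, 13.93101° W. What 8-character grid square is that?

IH30au82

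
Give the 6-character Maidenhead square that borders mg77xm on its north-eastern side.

Longitude subsquare x = 23; +1 → 24, wraps to 0 = a, carry into square.
Longitude square 7; +1 → 8.
Latitude subsquare m = 12; +1 → 13 = n.

MG87an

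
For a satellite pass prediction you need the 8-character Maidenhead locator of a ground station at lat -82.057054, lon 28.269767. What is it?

Offset from 180°W / 90°S: lon 208.26977°, lat 7.94295°.
Field: 208.26977/20 → 10 → K, 7.94295/10 → 0 → A; chars KA.
Square: 8.26977/2 → 4, 7.94295/1 → 7; chars 47.
Subsquare: 0.26977/0.0833333 → 3 → d, 0.94295/0.0416667 → 22 → w; chars dw.
Extended square: 0.01977/0.00833333 → 2, 0.02628/0.00416667 → 6; chars 26.

KA47dw26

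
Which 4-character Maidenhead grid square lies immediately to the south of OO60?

Latitude square 0; −1 → -1, wraps to 9, carry into field.
Latitude field O = 14; −1 → 13 = N.
The longitude characters are unchanged.

ON69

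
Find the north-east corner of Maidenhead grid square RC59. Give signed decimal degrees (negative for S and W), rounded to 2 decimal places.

Field R=17, C=2: +17·20° lon, +2·10° lat → SW at lon 160°, lat -70°.
Square 5, 9: +5·2° lon, +9·1° lat → SW at lon 170°, lat -61°.
Cell spans 2° lon × 1° lat. NE corner is SW corner plus one full cell.
latitude -60.00, longitude 172.00.

-60.00, 172.00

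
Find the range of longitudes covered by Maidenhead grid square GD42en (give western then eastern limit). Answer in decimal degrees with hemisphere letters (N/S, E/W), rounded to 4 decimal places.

51.6667° W, 51.5833° W

Field G=6, D=3: +6·20° lon, +3·10° lat → SW at lon -60°, lat -60°.
Square 4, 2: +4·2° lon, +2·1° lat → SW at lon -52°, lat -58°.
Subsquare e=4, n=13: +4·0.0833333° lon, +13·0.0416667° lat → SW at lon -51.6667°, lat -57.4583°.
Cell spans 0.0833333° lon × 0.0416667° lat.
west 51.6667° W, east 51.5833° W.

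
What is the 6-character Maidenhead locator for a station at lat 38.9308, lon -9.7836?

IM58cw

Shift to the Maidenhead origin (180°W, 90°S): lon 170.2164, lat 128.9308.
Field: lon ⌊170.2164/20⌋ = 8 → I; lat ⌊128.9308/10⌋ = 12 → M.
Square: lon ⌊10.2164/2⌋ = 5; lat ⌊8.9308/1⌋ = 8.
Subsquare: lon ⌊0.2164/0.0833333⌋ = 2 → c; lat ⌊0.9308/0.0416667⌋ = 22 → w.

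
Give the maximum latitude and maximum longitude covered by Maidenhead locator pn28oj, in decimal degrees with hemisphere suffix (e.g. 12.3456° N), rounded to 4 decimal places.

48.4167° N, 125.2500° E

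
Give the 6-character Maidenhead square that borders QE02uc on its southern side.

Latitude subsquare c = 2; −1 → 1 = b.
The longitude characters are unchanged.

QE02ub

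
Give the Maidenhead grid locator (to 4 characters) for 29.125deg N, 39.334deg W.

HL09

Shift to the Maidenhead origin (180°W, 90°S): lon 140.67, lat 119.12.
Field: lon ⌊140.67/20⌋ = 7 → H; lat ⌊119.12/10⌋ = 11 → L.
Square: lon ⌊0.67/2⌋ = 0; lat ⌊9.12/1⌋ = 9.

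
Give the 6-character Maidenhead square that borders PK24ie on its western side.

PK24he

Longitude subsquare i = 8; −1 → 7 = h.
The latitude characters are unchanged.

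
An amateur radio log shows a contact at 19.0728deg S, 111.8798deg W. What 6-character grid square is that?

DH40bw

Add 180° to longitude and 90° to latitude: 68.1202, 70.9272.
Field: 68.1202/20 → 3 → D, 70.9272/10 → 7 → H; chars DH.
Square: 8.1202/2 → 4, 0.9272/1 → 0; chars 40.
Subsquare: 0.1202/0.0833333 → 1 → b, 0.9272/0.0416667 → 22 → w; chars bw.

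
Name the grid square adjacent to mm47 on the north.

MM48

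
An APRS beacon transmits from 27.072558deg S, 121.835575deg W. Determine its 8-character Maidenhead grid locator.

Offset from 180°W / 90°S: lon 58.16442°, lat 62.92744°.
Field: 58.16442/20 → 2 → C, 62.92744/10 → 6 → G; chars CG.
Square: 18.16442/2 → 9, 2.92744/1 → 2; chars 92.
Subsquare: 0.16442/0.0833333 → 1 → b, 0.92744/0.0416667 → 22 → w; chars bw.
Extended square: 0.08109/0.00833333 → 9, 0.01078/0.00416667 → 2; chars 92.

CG92bw92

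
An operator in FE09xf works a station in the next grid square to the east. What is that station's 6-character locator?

FE19af

Longitude subsquare x = 23; +1 → 24, wraps to 0 = a, carry into square.
Longitude square 0; +1 → 1.
The latitude characters are unchanged.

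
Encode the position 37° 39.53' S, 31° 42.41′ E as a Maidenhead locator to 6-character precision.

KF52ui

Add 180° to longitude and 90° to latitude: 211.7068, 52.3412.
Field (20°×10°, letters A–R): 211.7068/20 → 10 → K, 52.3412/10 → 5 → F; chars KF.
Square (2°×1°, digits 0–9): 11.7068/2 → 5, 2.3412/1 → 2; chars 52.
Subsquare (5′×2.5′, letters a–x): 1.7068/0.0833333 → 20 → u, 0.3412/0.0416667 → 8 → i; chars ui.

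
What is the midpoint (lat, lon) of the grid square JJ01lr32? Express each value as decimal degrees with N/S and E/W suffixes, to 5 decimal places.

1.71875° N, 0.94583° E

Field J=9, J=9: +9·20° lon, +9·10° lat → SW at lon 0°, lat 0°.
Square 0, 1: +0·2° lon, +1·1° lat → SW at lon 0°, lat 1°.
Subsquare l=11, r=17: +11·0.0833333° lon, +17·0.0416667° lat → SW at lon 0.916667°, lat 1.70833°.
Extended square 3, 2: +3·0.00833333° lon, +2·0.00416667° lat → SW at lon 0.941667°, lat 1.71667°.
Cell spans 0.00833333° lon × 0.00416667° lat. Centre is SW corner plus half of each.
latitude 1.71875° N, longitude 0.94583° E.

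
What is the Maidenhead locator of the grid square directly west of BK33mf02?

BK33lf92

Longitude extended square 0; −1 → -1, wraps to 9, carry into subsquare.
Longitude subsquare m = 12; −1 → 11 = l.
The latitude characters are unchanged.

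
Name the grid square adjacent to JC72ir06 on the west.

JC72hr96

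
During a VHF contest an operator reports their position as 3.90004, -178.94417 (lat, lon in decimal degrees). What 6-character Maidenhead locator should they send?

Offset from 180°W / 90°S: lon 1.0558°, lat 93.9000°.
Field (20°×10°, letters A–R): lon ⌊1.0558/20⌋ = 0 → A; lat ⌊93.9000/10⌋ = 9 → J.
Square (2°×1°, digits 0–9): lon ⌊1.0558/2⌋ = 0; lat ⌊3.9000/1⌋ = 3.
Subsquare (5′×2.5′, letters a–x): lon ⌊1.0558/0.0833333⌋ = 12 → m; lat ⌊0.9000/0.0416667⌋ = 21 → v.

AJ03mv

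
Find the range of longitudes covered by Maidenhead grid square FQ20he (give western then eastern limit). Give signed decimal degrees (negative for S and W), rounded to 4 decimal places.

-75.4167, -75.3333

Field F=5, Q=16: +5·20° lon, +16·10° lat → SW at lon -80°, lat 70°.
Square 2, 0: +2·2° lon, +0·1° lat → SW at lon -76°, lat 70°.
Subsquare h=7, e=4: +7·0.0833333° lon, +4·0.0416667° lat → SW at lon -75.4167°, lat 70.1667°.
Cell spans 0.0833333° lon × 0.0416667° lat.
west -75.4167, east -75.3333.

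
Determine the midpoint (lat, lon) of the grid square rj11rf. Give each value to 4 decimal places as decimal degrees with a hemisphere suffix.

Field R=17, J=9: +17·20° lon, +9·10° lat → SW at lon 160°, lat 0°.
Square 1, 1: +1·2° lon, +1·1° lat → SW at lon 162°, lat 1°.
Subsquare r=17, f=5: +17·0.0833333° lon, +5·0.0416667° lat → SW at lon 163.417°, lat 1.20833°.
Cell spans 0.0833333° lon × 0.0416667° lat. Centre is SW corner plus half of each.
latitude 1.2292° N, longitude 163.4583° E.

1.2292° N, 163.4583° E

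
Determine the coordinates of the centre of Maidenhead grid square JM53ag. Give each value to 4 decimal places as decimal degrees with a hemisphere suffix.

33.2708° N, 10.0417° E

Field J=9, M=12: +9·20° lon, +12·10° lat → SW at lon 0°, lat 30°.
Square 5, 3: +5·2° lon, +3·1° lat → SW at lon 10°, lat 33°.
Subsquare a=0, g=6: +0·0.0833333° lon, +6·0.0416667° lat → SW at lon 10°, lat 33.25°.
Cell spans 0.0833333° lon × 0.0416667° lat. Centre is SW corner plus half of each.
latitude 33.2708° N, longitude 10.0417° E.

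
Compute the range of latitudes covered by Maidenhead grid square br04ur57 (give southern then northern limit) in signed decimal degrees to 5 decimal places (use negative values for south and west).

Field B=1, R=17: +1·20° lon, +17·10° lat → SW at lon -160°, lat 80°.
Square 0, 4: +0·2° lon, +4·1° lat → SW at lon -160°, lat 84°.
Subsquare u=20, r=17: +20·0.0833333° lon, +17·0.0416667° lat → SW at lon -158.333°, lat 84.7083°.
Extended square 5, 7: +5·0.00833333° lon, +7·0.00416667° lat → SW at lon -158.292°, lat 84.7375°.
Cell spans 0.00833333° lon × 0.00416667° lat.
south 84.73750, north 84.74167.

84.73750, 84.74167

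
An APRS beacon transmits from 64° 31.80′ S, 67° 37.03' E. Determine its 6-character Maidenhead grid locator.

MC35tl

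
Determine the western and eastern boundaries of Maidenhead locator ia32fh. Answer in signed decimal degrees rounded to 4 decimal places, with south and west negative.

-13.5833, -13.5000

Field I=8, A=0: +8·20° lon, +0·10° lat → SW at lon -20°, lat -90°.
Square 3, 2: +3·2° lon, +2·1° lat → SW at lon -14°, lat -88°.
Subsquare f=5, h=7: +5·0.0833333° lon, +7·0.0416667° lat → SW at lon -13.5833°, lat -87.7083°.
Cell spans 0.0833333° lon × 0.0416667° lat.
west -13.5833, east -13.5000.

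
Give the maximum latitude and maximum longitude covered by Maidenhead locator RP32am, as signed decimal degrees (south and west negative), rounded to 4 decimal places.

62.5417, 166.0833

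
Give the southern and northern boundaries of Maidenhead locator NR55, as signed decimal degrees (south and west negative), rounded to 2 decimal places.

Field N=13, R=17: +13·20° lon, +17·10° lat → SW at lon 80°, lat 80°.
Square 5, 5: +5·2° lon, +5·1° lat → SW at lon 90°, lat 85°.
Cell spans 2° lon × 1° lat.
south 85.00, north 86.00.

85.00, 86.00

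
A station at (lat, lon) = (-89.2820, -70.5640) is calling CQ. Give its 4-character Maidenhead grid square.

FA40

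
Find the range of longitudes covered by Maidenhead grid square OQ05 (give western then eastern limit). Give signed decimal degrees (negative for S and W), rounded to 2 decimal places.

100.00, 102.00

Field O=14, Q=16: +14·20° lon, +16·10° lat → SW at lon 100°, lat 70°.
Square 0, 5: +0·2° lon, +5·1° lat → SW at lon 100°, lat 75°.
Cell spans 2° lon × 1° lat.
west 100.00, east 102.00.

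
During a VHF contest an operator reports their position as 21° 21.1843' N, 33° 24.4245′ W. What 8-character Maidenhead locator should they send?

HL31hi14

Shift to the Maidenhead origin (180°W, 90°S): lon 146.59293, lat 111.35307.
Field (20°×10°, letters A–R): 146.59293/20 → 7 → H, 111.35307/10 → 11 → L; chars HL.
Square (2°×1°, digits 0–9): 6.59293/2 → 3, 1.35307/1 → 1; chars 31.
Subsquare (5′×2.5′, letters a–x): 0.59293/0.0833333 → 7 → h, 0.35307/0.0416667 → 8 → i; chars hi.
Extended square (30″×15″, digits 0–9): 0.00959/0.00833333 → 1, 0.01974/0.00416667 → 4; chars 14.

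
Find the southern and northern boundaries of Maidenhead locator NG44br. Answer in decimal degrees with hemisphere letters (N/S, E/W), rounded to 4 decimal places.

25.2917° S, 25.2500° S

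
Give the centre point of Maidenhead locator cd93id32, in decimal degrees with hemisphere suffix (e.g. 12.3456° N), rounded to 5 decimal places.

56.86458° S, 121.30417° W

Field C=2, D=3: +2·20° lon, +3·10° lat → SW at lon -140°, lat -60°.
Square 9, 3: +9·2° lon, +3·1° lat → SW at lon -122°, lat -57°.
Subsquare i=8, d=3: +8·0.0833333° lon, +3·0.0416667° lat → SW at lon -121.333°, lat -56.875°.
Extended square 3, 2: +3·0.00833333° lon, +2·0.00416667° lat → SW at lon -121.308°, lat -56.8667°.
Cell spans 0.00833333° lon × 0.00416667° lat. Centre is SW corner plus half of each.
latitude 56.86458° S, longitude 121.30417° W.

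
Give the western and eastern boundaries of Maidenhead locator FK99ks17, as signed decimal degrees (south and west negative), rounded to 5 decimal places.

Field F=5, K=10: +5·20° lon, +10·10° lat → SW at lon -80°, lat 10°.
Square 9, 9: +9·2° lon, +9·1° lat → SW at lon -62°, lat 19°.
Subsquare k=10, s=18: +10·0.0833333° lon, +18·0.0416667° lat → SW at lon -61.1667°, lat 19.75°.
Extended square 1, 7: +1·0.00833333° lon, +7·0.00416667° lat → SW at lon -61.1583°, lat 19.7792°.
Cell spans 0.00833333° lon × 0.00416667° lat.
west -61.15833, east -61.15000.

-61.15833, -61.15000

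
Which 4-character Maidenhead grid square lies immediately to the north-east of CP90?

DP01

Longitude square 9; +1 → 10, wraps to 0, carry into field.
Longitude field C = 2; +1 → 3 = D.
Latitude square 0; +1 → 1.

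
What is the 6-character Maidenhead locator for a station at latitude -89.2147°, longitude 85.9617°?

Offset from 180°W / 90°S: lon 265.9617°, lat 0.7853°.
Field (20°×10°, letters A–R): 265.9617/20 → 13 → N, 0.7853/10 → 0 → A; chars NA.
Square (2°×1°, digits 0–9): 5.9617/2 → 2, 0.7853/1 → 0; chars 20.
Subsquare (5′×2.5′, letters a–x): 1.9617/0.0833333 → 23 → x, 0.7853/0.0416667 → 18 → s; chars xs.

NA20xs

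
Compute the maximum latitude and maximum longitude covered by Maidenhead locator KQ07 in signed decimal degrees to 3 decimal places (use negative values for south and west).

78.000, 22.000

Field K=10, Q=16: +10·20° lon, +16·10° lat → SW at lon 20°, lat 70°.
Square 0, 7: +0·2° lon, +7·1° lat → SW at lon 20°, lat 77°.
Cell spans 2° lon × 1° lat. NE corner is SW corner plus one full cell.
latitude 78.000, longitude 22.000.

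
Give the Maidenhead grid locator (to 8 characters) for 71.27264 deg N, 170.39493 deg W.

Offset from 180°W / 90°S: lon 9.60507°, lat 161.27264°.
Field: 9.60507/20 → 0 → A, 161.27264/10 → 16 → Q; chars AQ.
Square: 9.60507/2 → 4, 1.27264/1 → 1; chars 41.
Subsquare: 1.60507/0.0833333 → 19 → t, 0.27264/0.0416667 → 6 → g; chars tg.
Extended square: 0.02174/0.00833333 → 2, 0.02264/0.00416667 → 5; chars 25.

AQ41tg25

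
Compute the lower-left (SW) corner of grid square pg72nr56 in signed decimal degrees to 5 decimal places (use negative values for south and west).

-27.26667, 135.12500

Field P=15, G=6: +15·20° lon, +6·10° lat → SW at lon 120°, lat -30°.
Square 7, 2: +7·2° lon, +2·1° lat → SW at lon 134°, lat -28°.
Subsquare n=13, r=17: +13·0.0833333° lon, +17·0.0416667° lat → SW at lon 135.083°, lat -27.2917°.
Extended square 5, 6: +5·0.00833333° lon, +6·0.00416667° lat → SW at lon 135.125°, lat -27.2667°.
latitude -27.26667, longitude 135.12500.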